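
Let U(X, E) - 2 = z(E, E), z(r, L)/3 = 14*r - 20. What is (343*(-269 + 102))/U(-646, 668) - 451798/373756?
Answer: -4257319730/1308052561 ≈ -3.2547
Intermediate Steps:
z(r, L) = -60 + 42*r (z(r, L) = 3*(14*r - 20) = 3*(-20 + 14*r) = -60 + 42*r)
U(X, E) = -58 + 42*E (U(X, E) = 2 + (-60 + 42*E) = -58 + 42*E)
(343*(-269 + 102))/U(-646, 668) - 451798/373756 = (343*(-269 + 102))/(-58 + 42*668) - 451798/373756 = (343*(-167))/(-58 + 28056) - 451798*1/373756 = -57281/27998 - 225899/186878 = -4257319730/1308052561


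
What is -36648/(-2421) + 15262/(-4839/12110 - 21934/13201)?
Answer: -50382835465484/6818123227 ≈ -7389.5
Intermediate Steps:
-36648/(-2421) + 15262/(-4839/12110 - 21934/13201) = -36648*(-1/2421) + 15262/(-4839*1/12110 - 21934*1/13201) = 4072/269 + 15262/(-4839/12110 - 21934/13201) = 4072/269 + 15262/(-329500379/159864110) = 4072/269 + 15262*(-159864110/329500379) = 4072/269 - 187680465140/25346183 = -50382835465484/6818123227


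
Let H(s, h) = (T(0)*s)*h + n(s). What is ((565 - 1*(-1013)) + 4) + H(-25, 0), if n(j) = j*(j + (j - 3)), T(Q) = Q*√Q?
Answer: 2907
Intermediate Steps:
T(Q) = Q^(3/2)
n(j) = j*(-3 + 2*j) (n(j) = j*(j + (-3 + j)) = j*(-3 + 2*j))
H(s, h) = s*(-3 + 2*s) (H(s, h) = (0^(3/2)*s)*h + s*(-3 + 2*s) = (0*s)*h + s*(-3 + 2*s) = 0*h + s*(-3 + 2*s) = 0 + s*(-3 + 2*s) = s*(-3 + 2*s))
((565 - 1*(-1013)) + 4) + H(-25, 0) = ((565 - 1*(-1013)) + 4) - 25*(-3 + 2*(-25)) = ((565 + 1013) + 4) - 25*(-3 - 50) = (1578 + 4) - 25*(-53) = 1582 + 1325 = 2907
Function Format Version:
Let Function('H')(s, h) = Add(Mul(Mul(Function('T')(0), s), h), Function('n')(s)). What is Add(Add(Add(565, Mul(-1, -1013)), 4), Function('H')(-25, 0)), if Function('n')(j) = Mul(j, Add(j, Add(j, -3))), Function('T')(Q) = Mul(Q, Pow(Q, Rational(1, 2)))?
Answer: 2907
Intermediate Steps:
Function('T')(Q) = Pow(Q, Rational(3, 2))
Function('n')(j) = Mul(j, Add(-3, Mul(2, j))) (Function('n')(j) = Mul(j, Add(j, Add(-3, j))) = Mul(j, Add(-3, Mul(2, j))))
Function('H')(s, h) = Mul(s, Add(-3, Mul(2, s))) (Function('H')(s, h) = Add(Mul(Mul(Pow(0, Rational(3, 2)), s), h), Mul(s, Add(-3, Mul(2, s)))) = Add(Mul(Mul(0, s), h), Mul(s, Add(-3, Mul(2, s)))) = Add(Mul(0, h), Mul(s, Add(-3, Mul(2, s)))) = Add(0, Mul(s, Add(-3, Mul(2, s)))) = Mul(s, Add(-3, Mul(2, s))))
Add(Add(Add(565, Mul(-1, -1013)), 4), Function('H')(-25, 0)) = Add(Add(Add(565, Mul(-1, -1013)), 4), Mul(-25, Add(-3, Mul(2, -25)))) = Add(Add(Add(565, 1013), 4), Mul(-25, Add(-3, -50))) = Add(Add(1578, 4), Mul(-25, -53)) = Add(1582, 1325) = 2907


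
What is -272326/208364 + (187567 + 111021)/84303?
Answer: 1154620331/516638538 ≈ 2.2349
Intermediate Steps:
-272326/208364 + (187567 + 111021)/84303 = -272326*1/208364 + 298588*(1/84303) = -136163/104182 + 17564/4959 = 1154620331/516638538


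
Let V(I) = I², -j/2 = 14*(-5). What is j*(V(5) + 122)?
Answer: 20580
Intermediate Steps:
j = 140 (j = -28*(-5) = -2*(-70) = 140)
j*(V(5) + 122) = 140*(5² + 122) = 140*(25 + 122) = 140*147 = 20580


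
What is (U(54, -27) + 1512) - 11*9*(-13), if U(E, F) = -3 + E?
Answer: 2850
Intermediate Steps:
(U(54, -27) + 1512) - 11*9*(-13) = ((-3 + 54) + 1512) - 11*9*(-13) = (51 + 1512) - 99*(-13) = 1563 + 1287 = 2850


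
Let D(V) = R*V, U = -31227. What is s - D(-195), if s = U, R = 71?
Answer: -17382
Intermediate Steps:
s = -31227
D(V) = 71*V
s - D(-195) = -31227 - 71*(-195) = -31227 - 1*(-13845) = -31227 + 13845 = -17382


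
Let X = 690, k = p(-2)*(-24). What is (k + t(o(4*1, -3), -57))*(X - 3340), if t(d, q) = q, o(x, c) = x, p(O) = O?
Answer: 23850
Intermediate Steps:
k = 48 (k = -2*(-24) = 48)
(k + t(o(4*1, -3), -57))*(X - 3340) = (48 - 57)*(690 - 3340) = -9*(-2650) = 23850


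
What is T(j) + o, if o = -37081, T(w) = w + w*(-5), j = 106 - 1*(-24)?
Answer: -37601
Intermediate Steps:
j = 130 (j = 106 + 24 = 130)
T(w) = -4*w (T(w) = w - 5*w = -4*w)
T(j) + o = -4*130 - 37081 = -520 - 37081 = -37601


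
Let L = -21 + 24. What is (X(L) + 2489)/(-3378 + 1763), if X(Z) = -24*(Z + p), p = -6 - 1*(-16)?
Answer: -2177/1615 ≈ -1.3480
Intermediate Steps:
p = 10 (p = -6 + 16 = 10)
L = 3
X(Z) = -240 - 24*Z (X(Z) = -24*(Z + 10) = -24*(10 + Z) = -240 - 24*Z)
(X(L) + 2489)/(-3378 + 1763) = ((-240 - 24*3) + 2489)/(-3378 + 1763) = ((-240 - 72) + 2489)/(-1615) = (-312 + 2489)*(-1/1615) = 2177*(-1/1615) = -2177/1615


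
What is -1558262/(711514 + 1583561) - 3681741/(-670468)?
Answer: 7405106918959/1538774345100 ≈ 4.8123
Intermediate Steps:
-1558262/(711514 + 1583561) - 3681741/(-670468) = -1558262/2295075 - 3681741*(-1/670468) = -1558262*1/2295075 + 3681741/670468 = -1558262/2295075 + 3681741/670468 = 7405106918959/1538774345100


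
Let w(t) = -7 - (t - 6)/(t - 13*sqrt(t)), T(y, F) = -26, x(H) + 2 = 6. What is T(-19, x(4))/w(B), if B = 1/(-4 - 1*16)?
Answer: 154622/45501 + 20449*I*sqrt(5)/45501 ≈ 3.3982 + 1.0049*I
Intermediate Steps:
x(H) = 4 (x(H) = -2 + 6 = 4)
B = -1/20 (B = 1/(-4 - 16) = 1/(-20) = -1/20 ≈ -0.050000)
w(t) = -7 - (-6 + t)/(t - 13*sqrt(t))
T(-19, x(4))/w(B) = -26*(-1*(-1/20) + 13*sqrt(-1/20))/(-6 - 91*I*sqrt(5)/10 + 8*(-1/20)) = -26*(1/20 + 13*(I*sqrt(5)/10))/(-6 - 91*I*sqrt(5)/10 - 2/5) = -26*(1/20 + 13*I*sqrt(5)/10)/(-6 - 91*I*sqrt(5)/10 - 2/5) = -26*(1/20 + 13*I*sqrt(5)/10)/(-32/5 - 91*I*sqrt(5)/10)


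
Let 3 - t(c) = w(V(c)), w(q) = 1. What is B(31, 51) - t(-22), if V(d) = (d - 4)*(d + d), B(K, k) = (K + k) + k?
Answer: 131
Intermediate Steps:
B(K, k) = K + 2*k
V(d) = 2*d*(-4 + d) (V(d) = (-4 + d)*(2*d) = 2*d*(-4 + d))
t(c) = 2 (t(c) = 3 - 1*1 = 3 - 1 = 2)
B(31, 51) - t(-22) = (31 + 2*51) - 1*2 = (31 + 102) - 2 = 133 - 2 = 131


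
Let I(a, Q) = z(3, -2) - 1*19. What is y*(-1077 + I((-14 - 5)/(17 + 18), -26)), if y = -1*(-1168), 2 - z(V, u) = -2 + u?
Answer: -1273120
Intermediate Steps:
z(V, u) = 4 - u (z(V, u) = 2 - (-2 + u) = 2 + (2 - u) = 4 - u)
I(a, Q) = -13 (I(a, Q) = (4 - 1*(-2)) - 1*19 = (4 + 2) - 19 = 6 - 19 = -13)
y = 1168
y*(-1077 + I((-14 - 5)/(17 + 18), -26)) = 1168*(-1077 - 13) = 1168*(-1090) = -1273120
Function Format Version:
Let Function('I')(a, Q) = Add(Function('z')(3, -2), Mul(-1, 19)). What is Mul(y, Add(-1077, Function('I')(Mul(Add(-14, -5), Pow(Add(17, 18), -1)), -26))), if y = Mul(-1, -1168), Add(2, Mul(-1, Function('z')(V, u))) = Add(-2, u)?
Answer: -1273120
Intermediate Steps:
Function('z')(V, u) = Add(4, Mul(-1, u)) (Function('z')(V, u) = Add(2, Mul(-1, Add(-2, u))) = Add(2, Add(2, Mul(-1, u))) = Add(4, Mul(-1, u)))
Function('I')(a, Q) = -13 (Function('I')(a, Q) = Add(Add(4, Mul(-1, -2)), Mul(-1, 19)) = Add(Add(4, 2), -19) = Add(6, -19) = -13)
y = 1168
Mul(y, Add(-1077, Function('I')(Mul(Add(-14, -5), Pow(Add(17, 18), -1)), -26))) = Mul(1168, Add(-1077, -13)) = Mul(1168, -1090) = -1273120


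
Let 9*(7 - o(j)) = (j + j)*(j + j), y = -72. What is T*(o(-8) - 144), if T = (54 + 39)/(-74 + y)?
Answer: 46159/438 ≈ 105.39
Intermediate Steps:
T = -93/146 (T = (54 + 39)/(-74 - 72) = 93/(-146) = 93*(-1/146) = -93/146 ≈ -0.63699)
o(j) = 7 - 4*j²/9 (o(j) = 7 - (j + j)*(j + j)/9 = 7 - 2*j*2*j/9 = 7 - 4*j²/9)
T*(o(-8) - 144) = -93*((7 - 4/9*(-8)²) - 144)/146 = -93*((7 - 4/9*64) - 144)/146 = -93*((7 - 256/9) - 144)/146 = -93*(-193/9 - 144)/146 = -93/146*(-1489/9) = 46159/438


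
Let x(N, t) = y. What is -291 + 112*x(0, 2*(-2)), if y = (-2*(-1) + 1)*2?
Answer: 381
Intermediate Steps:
y = 6 (y = (2 + 1)*2 = 3*2 = 6)
x(N, t) = 6
-291 + 112*x(0, 2*(-2)) = -291 + 112*6 = -291 + 672 = 381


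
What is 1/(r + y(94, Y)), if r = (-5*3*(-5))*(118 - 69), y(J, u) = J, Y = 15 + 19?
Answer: 1/3769 ≈ 0.00026532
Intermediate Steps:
Y = 34
r = 3675 (r = -15*(-5)*49 = 75*49 = 3675)
1/(r + y(94, Y)) = 1/(3675 + 94) = 1/3769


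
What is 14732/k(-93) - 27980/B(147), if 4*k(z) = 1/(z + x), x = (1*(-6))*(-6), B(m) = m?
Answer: -493785692/147 ≈ -3.3591e+6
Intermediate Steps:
x = 36 (x = -6*(-6) = 36)
k(z) = 1/(4*(36 + z)) (k(z) = 1/(4*(z + 36)) = 1/(4*(36 + z)))
14732/k(-93) - 27980/B(147) = 14732/((1/(4*(36 - 93)))) - 27980/147 = 14732/(((¼)/(-57))) - 27980*1/147 = 14732/(((¼)*(-1/57))) - 27980/147 = 14732/(-1/228) - 27980/147 = 14732*(-228) - 27980/147 = -3358896 - 27980/147 = -493785692/147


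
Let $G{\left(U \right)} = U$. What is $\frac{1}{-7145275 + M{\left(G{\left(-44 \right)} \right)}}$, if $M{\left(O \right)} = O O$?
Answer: $- \frac{1}{7143339} \approx -1.3999 \cdot 10^{-7}$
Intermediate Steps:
$M{\left(O \right)} = O^{2}$
$\frac{1}{-7145275 + M{\left(G{\left(-44 \right)} \right)}} = \frac{1}{-7145275 + \left(-44\right)^{2}} = \frac{1}{-7145275 + 1936} = \frac{1}{-7143339} = - \frac{1}{7143339}$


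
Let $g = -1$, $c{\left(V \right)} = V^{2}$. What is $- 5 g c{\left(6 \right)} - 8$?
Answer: $172$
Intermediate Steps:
$- 5 g c{\left(6 \right)} - 8 = \left(-5\right) \left(-1\right) 6^{2} - 8 = 5 \cdot 36 - 8 = 180 - 8 = 172$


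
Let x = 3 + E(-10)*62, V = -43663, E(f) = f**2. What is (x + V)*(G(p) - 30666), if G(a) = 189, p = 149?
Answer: 1141668420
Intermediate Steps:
x = 6203 (x = 3 + (-10)**2*62 = 3 + 100*62 = 3 + 6200 = 6203)
(x + V)*(G(p) - 30666) = (6203 - 43663)*(189 - 30666) = -37460*(-30477) = 1141668420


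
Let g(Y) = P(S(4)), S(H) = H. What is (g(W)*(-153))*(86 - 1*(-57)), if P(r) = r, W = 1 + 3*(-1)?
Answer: -87516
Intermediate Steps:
W = -2 (W = 1 - 3 = -2)
g(Y) = 4
(g(W)*(-153))*(86 - 1*(-57)) = (4*(-153))*(86 - 1*(-57)) = -612*(86 + 57) = -612*143 = -87516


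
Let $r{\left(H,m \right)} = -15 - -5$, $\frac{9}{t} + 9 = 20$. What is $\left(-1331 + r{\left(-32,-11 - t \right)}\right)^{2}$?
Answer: $1798281$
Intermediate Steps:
$t = \frac{9}{11}$ ($t = \frac{9}{-9 + 20} = \frac{9}{11} \approx 0.81818$)
$r{\left(H,m \right)} = -10$ ($r{\left(H,m \right)} = -15 + 5 = -10$)
$\left(-1331 + r{\left(-32,-11 - t \right)}\right)^{2} = \left(-1331 - 10\right)^{2} = \left(-1341\right)^{2} = 1798281$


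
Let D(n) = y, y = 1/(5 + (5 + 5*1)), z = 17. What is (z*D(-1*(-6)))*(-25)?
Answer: -85/3 ≈ -28.333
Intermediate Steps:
y = 1/15 (y = 1/(5 + (5 + 5)) = 1/(5 + 10) = 1/15 ≈ 0.066667)
D(n) = 1/15
(z*D(-1*(-6)))*(-25) = (17*(1/15))*(-25) = (17/15)*(-25) = -85/3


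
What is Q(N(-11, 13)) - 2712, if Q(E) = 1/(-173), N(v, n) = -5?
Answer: -469177/173 ≈ -2712.0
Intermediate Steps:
Q(E) = -1/173
Q(N(-11, 13)) - 2712 = -1/173 - 2712 = -469177/173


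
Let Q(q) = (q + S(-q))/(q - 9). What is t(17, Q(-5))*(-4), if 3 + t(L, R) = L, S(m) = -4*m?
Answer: -56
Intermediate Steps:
Q(q) = 5*q/(-9 + q) (Q(q) = (q - (-4)*q)/(q - 9) = (q + 4*q)/(-9 + q) = (5*q)/(-9 + q) = 5*q/(-9 + q))
t(L, R) = -3 + L
t(17, Q(-5))*(-4) = (-3 + 17)*(-4) = 14*(-4) = -56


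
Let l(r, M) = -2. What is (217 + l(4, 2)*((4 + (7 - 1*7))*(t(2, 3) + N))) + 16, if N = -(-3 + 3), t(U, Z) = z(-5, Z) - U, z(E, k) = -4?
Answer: 281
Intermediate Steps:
t(U, Z) = -4 - U
N = 0 (N = -1*0 = 0)
(217 + l(4, 2)*((4 + (7 - 1*7))*(t(2, 3) + N))) + 16 = (217 - 2*(4 + (7 - 1*7))*((-4 - 1*2) + 0)) + 16 = (217 - 2*(4 + (7 - 7))*((-4 - 2) + 0)) + 16 = (217 - 2*(4 + 0)*(-6 + 0)) + 16 = (217 - 8*(-6)) + 16 = (217 - 2*(-24)) + 16 = (217 + 48) + 16 = 265 + 16 = 281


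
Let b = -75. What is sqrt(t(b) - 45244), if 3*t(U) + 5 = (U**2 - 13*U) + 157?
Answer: 2*I*sqrt(96735)/3 ≈ 207.35*I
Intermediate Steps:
t(U) = 152/3 - 13*U/3 + U**2/3 (t(U) = -5/3 + ((U**2 - 13*U) + 157)/3 = -5/3 + (157 + U**2 - 13*U)/3 = -5/3 + (157/3 - 13*U/3 + U**2/3) = 152/3 - 13*U/3 + U**2/3)
sqrt(t(b) - 45244) = sqrt((152/3 - 13/3*(-75) + (1/3)*(-75)**2) - 45244) = sqrt((152/3 + 325 + (1/3)*5625) - 45244) = sqrt((152/3 + 325 + 1875) - 45244) = sqrt(6752/3 - 45244) = sqrt(-128980/3) = 2*I*sqrt(96735)/3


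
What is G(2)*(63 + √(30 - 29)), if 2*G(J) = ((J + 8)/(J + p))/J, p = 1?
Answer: 160/3 ≈ 53.333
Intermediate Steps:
G(J) = (8 + J)/(2*J*(1 + J)) (G(J) = (((J + 8)/(J + 1))/J)/2 = (((8 + J)/(1 + J))/J)/2 = ((8 + J)/(J*(1 + J)))/2 = (8 + J)/(2*J*(1 + J)))
G(2)*(63 + √(30 - 29)) = ((½)*(8 + 2)/(2*(1 + 2)))*(63 + √(30 - 29)) = ((½)*(½)*10/3)*(63 + √1) = ((½)*(½)*(⅓)*10)*(63 + 1) = (⅚)*64 = 160/3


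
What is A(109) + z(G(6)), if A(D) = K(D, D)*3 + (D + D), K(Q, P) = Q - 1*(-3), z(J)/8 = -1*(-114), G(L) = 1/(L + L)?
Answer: 1466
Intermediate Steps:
G(L) = 1/(2*L)
z(J) = 912 (z(J) = 8*(-1*(-114)) = 8*114 = 912)
K(Q, P) = 3 + Q (K(Q, P) = Q + 3 = 3 + Q)
A(D) = 9 + 5*D (A(D) = (3 + D)*3 + (D + D) = (9 + 3*D) + 2*D = 9 + 5*D)
A(109) + z(G(6)) = (9 + 5*109) + 912 = (9 + 545) + 912 = 554 + 912 = 1466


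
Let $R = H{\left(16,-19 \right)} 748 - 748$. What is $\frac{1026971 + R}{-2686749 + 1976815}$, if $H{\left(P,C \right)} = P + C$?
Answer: $- \frac{1023979}{709934} \approx -1.4424$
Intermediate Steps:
$H{\left(P,C \right)} = C + P$
$R = -2992$ ($R = \left(-19 + 16\right) 748 - 748 = \left(-3\right) 748 - 748 = -2244 - 748 = -2992$)
$\frac{1026971 + R}{-2686749 + 1976815} = \frac{1026971 - 2992}{-2686749 + 1976815} = \frac{1023979}{-709934} = 1023979 \left(- \frac{1}{709934}\right) = - \frac{1023979}{709934}$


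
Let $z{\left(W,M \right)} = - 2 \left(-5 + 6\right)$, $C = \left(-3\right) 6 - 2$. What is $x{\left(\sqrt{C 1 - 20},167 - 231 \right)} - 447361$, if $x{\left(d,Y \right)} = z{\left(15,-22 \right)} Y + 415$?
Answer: $-446818$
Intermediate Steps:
$C = -20$ ($C = -18 - 2 = -20$)
$z{\left(W,M \right)} = -2$ ($z{\left(W,M \right)} = \left(-2\right) 1 = -2$)
$x{\left(d,Y \right)} = 415 - 2 Y$ ($x{\left(d,Y \right)} = - 2 Y + 415 = 415 - 2 Y$)
$x{\left(\sqrt{C 1 - 20},167 - 231 \right)} - 447361 = \left(415 - 2 \left(167 - 231\right)\right) - 447361 = \left(415 - -128\right) - 447361 = \left(415 + 128\right) - 447361 = 543 - 447361 = -446818$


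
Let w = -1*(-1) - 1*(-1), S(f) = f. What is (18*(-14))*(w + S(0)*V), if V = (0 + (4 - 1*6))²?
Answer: -504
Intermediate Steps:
V = 4 (V = (0 + (4 - 6))² = (0 - 2)² = (-2)² = 4)
w = 2 (w = 1 + 1 = 2)
(18*(-14))*(w + S(0)*V) = (18*(-14))*(2 + 0*4) = -252*(2 + 0) = -252*2 = -504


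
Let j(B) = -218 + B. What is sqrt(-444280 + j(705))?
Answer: 7*I*sqrt(9057) ≈ 666.18*I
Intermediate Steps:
sqrt(-444280 + j(705)) = sqrt(-444280 + (-218 + 705)) = sqrt(-444280 + 487) = sqrt(-443793) = 7*I*sqrt(9057)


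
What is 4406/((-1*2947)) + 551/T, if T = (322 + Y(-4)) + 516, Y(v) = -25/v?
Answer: -8383874/9952019 ≈ -0.84243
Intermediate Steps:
T = 3377/4 (T = (322 - 25/(-4)) + 516 = (322 - 25*(-¼)) + 516 = (322 + 25/4) + 516 = 1313/4 + 516 = 3377/4 ≈ 844.25)
4406/((-1*2947)) + 551/T = 4406/((-1*2947)) + 551/(3377/4) = 4406/(-2947) + 551*(4/3377) = 4406*(-1/2947) + 2204/3377 = -4406/2947 + 2204/3377 = -8383874/9952019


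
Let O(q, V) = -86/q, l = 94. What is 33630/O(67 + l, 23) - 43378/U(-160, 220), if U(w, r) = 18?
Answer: -25297562/387 ≈ -65368.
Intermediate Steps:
33630/O(67 + l, 23) - 43378/U(-160, 220) = 33630/((-86/(67 + 94))) - 43378/18 = 33630/((-86/161)) - 43378*1/18 = 33630/((-86*1/161)) - 21689/9 = 33630/(-86/161) - 21689/9 = 33630*(-161/86) - 21689/9 = -2707215/43 - 21689/9 = -25297562/387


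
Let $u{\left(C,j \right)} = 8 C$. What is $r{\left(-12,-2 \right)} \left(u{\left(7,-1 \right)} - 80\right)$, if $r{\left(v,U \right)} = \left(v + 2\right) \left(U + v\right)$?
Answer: $-3360$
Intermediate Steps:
$r{\left(v,U \right)} = \left(2 + v\right) \left(U + v\right)$
$r{\left(-12,-2 \right)} \left(u{\left(7,-1 \right)} - 80\right) = \left(\left(-12\right)^{2} + 2 \left(-2\right) + 2 \left(-12\right) - -24\right) \left(8 \cdot 7 - 80\right) = \left(144 - 4 - 24 + 24\right) \left(56 - 80\right) = 140 \left(-24\right) = -3360$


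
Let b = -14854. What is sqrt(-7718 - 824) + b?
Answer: -14854 + I*sqrt(8542) ≈ -14854.0 + 92.423*I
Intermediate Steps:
sqrt(-7718 - 824) + b = sqrt(-7718 - 824) - 14854 = sqrt(-8542) - 14854 = I*sqrt(8542) - 14854 = -14854 + I*sqrt(8542)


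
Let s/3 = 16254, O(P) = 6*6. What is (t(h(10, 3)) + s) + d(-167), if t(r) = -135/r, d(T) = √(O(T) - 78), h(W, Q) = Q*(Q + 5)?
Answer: 390051/8 + I*√42 ≈ 48756.0 + 6.4807*I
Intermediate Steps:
O(P) = 36
h(W, Q) = Q*(5 + Q)
d(T) = I*√42 (d(T) = √(36 - 78) = √(-42) = I*√42)
s = 48762 (s = 3*16254 = 48762)
(t(h(10, 3)) + s) + d(-167) = (-135*1/(3*(5 + 3)) + 48762) + I*√42 = (-135/(3*8) + 48762) + I*√42 = (-135/24 + 48762) + I*√42 = (-135*1/24 + 48762) + I*√42 = (-45/8 + 48762) + I*√42 = 390051/8 + I*√42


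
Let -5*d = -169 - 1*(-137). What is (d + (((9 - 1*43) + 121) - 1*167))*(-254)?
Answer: 93472/5 ≈ 18694.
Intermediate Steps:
d = 32/5 (d = -(-169 - 1*(-137))/5 = -(-169 + 137)/5 = -⅕*(-32) = 32/5 ≈ 6.4000)
(d + (((9 - 1*43) + 121) - 1*167))*(-254) = (32/5 + (((9 - 1*43) + 121) - 1*167))*(-254) = (32/5 + (((9 - 43) + 121) - 167))*(-254) = (32/5 + ((-34 + 121) - 167))*(-254) = (32/5 + (87 - 167))*(-254) = (32/5 - 80)*(-254) = -368/5*(-254) = 93472/5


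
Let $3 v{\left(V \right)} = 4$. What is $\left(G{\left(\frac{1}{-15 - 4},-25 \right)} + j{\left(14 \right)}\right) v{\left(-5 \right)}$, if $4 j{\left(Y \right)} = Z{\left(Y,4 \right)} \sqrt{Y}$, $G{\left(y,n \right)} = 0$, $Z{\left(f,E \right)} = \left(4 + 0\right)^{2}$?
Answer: $\frac{16 \sqrt{14}}{3} \approx 19.956$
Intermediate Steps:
$v{\left(V \right)} = \frac{4}{3}$ ($v{\left(V \right)} = \frac{1}{3} \cdot 4 = \frac{4}{3}$)
$Z{\left(f,E \right)} = 16$ ($Z{\left(f,E \right)} = 4^{2} = 16$)
$j{\left(Y \right)} = 4 \sqrt{Y}$ ($j{\left(Y \right)} = \frac{16 \sqrt{Y}}{4} = 4 \sqrt{Y}$)
$\left(G{\left(\frac{1}{-15 - 4},-25 \right)} + j{\left(14 \right)}\right) v{\left(-5 \right)} = \left(0 + 4 \sqrt{14}\right) \frac{4}{3} = 4 \sqrt{14} \cdot \frac{4}{3} = \frac{16 \sqrt{14}}{3}$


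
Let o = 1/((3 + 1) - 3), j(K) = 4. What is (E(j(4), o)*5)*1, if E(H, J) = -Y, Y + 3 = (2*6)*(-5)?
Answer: 315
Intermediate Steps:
Y = -63 (Y = -3 + (2*6)*(-5) = -3 + 12*(-5) = -3 - 60 = -63)
o = 1 (o = 1/(4 - 3) = 1/1 = 1)
E(H, J) = 63 (E(H, J) = -1*(-63) = 63)
(E(j(4), o)*5)*1 = (63*5)*1 = 315*1 = 315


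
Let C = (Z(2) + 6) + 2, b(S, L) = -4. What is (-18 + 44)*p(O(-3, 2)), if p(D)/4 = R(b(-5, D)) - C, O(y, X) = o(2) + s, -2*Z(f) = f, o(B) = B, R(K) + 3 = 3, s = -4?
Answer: -728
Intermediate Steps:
R(K) = 0 (R(K) = -3 + 3 = 0)
Z(f) = -f/2
C = 7 (C = (-½*2 + 6) + 2 = (-1 + 6) + 2 = 5 + 2 = 7)
O(y, X) = -2 (O(y, X) = 2 - 4 = -2)
p(D) = -28 (p(D) = 4*(0 - 1*7) = 4*(0 - 7) = 4*(-7) = -28)
(-18 + 44)*p(O(-3, 2)) = (-18 + 44)*(-28) = 26*(-28) = -728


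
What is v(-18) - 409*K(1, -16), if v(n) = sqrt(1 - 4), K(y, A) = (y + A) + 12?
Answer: 1227 + I*sqrt(3) ≈ 1227.0 + 1.732*I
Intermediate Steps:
K(y, A) = 12 + A + y (K(y, A) = (A + y) + 12 = 12 + A + y)
v(n) = I*sqrt(3) (v(n) = sqrt(-3) = I*sqrt(3))
v(-18) - 409*K(1, -16) = I*sqrt(3) - 409*(12 - 16 + 1) = I*sqrt(3) - 409*(-3) = I*sqrt(3) + 1227 = 1227 + I*sqrt(3)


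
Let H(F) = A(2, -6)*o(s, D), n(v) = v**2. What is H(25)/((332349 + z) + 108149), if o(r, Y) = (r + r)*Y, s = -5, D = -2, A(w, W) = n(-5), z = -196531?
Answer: 500/243967 ≈ 0.0020495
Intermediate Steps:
A(w, W) = 25 (A(w, W) = (-5)**2 = 25)
o(r, Y) = 2*Y*r (o(r, Y) = (2*r)*Y = 2*Y*r)
H(F) = 500 (H(F) = 25*(2*(-2)*(-5)) = 25*20 = 500)
H(25)/((332349 + z) + 108149) = 500/((332349 - 196531) + 108149) = 500/(135818 + 108149) = 500/243967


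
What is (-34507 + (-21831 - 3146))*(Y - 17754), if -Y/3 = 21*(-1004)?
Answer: -2706403032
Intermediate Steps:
Y = 63252 (Y = -63*(-1004) = -3*(-21084) = 63252)
(-34507 + (-21831 - 3146))*(Y - 17754) = (-34507 + (-21831 - 3146))*(63252 - 17754) = (-34507 - 24977)*45498 = -59484*45498 = -2706403032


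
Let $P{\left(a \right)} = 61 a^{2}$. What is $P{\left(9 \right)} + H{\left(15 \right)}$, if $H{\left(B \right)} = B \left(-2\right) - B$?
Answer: $4896$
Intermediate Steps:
$H{\left(B \right)} = - 3 B$ ($H{\left(B \right)} = - 2 B - B = - 3 B$)
$P{\left(9 \right)} + H{\left(15 \right)} = 61 \cdot 9^{2} - 45 = 61 \cdot 81 - 45 = 4941 - 45 = 4896$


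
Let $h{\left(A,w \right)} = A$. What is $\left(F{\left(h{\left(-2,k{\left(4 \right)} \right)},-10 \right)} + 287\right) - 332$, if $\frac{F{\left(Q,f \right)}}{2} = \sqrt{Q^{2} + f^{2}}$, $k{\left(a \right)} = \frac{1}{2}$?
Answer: $-45 + 4 \sqrt{26} \approx -24.604$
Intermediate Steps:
$k{\left(a \right)} = \frac{1}{2}$
$F{\left(Q,f \right)} = 2 \sqrt{Q^{2} + f^{2}}$
$\left(F{\left(h{\left(-2,k{\left(4 \right)} \right)},-10 \right)} + 287\right) - 332 = \left(2 \sqrt{\left(-2\right)^{2} + \left(-10\right)^{2}} + 287\right) - 332 = \left(2 \sqrt{4 + 100} + 287\right) - 332 = \left(2 \sqrt{104} + 287\right) - 332 = \left(2 \cdot 2 \sqrt{26} + 287\right) - 332 = \left(4 \sqrt{26} + 287\right) - 332 = \left(287 + 4 \sqrt{26}\right) - 332 = -45 + 4 \sqrt{26}$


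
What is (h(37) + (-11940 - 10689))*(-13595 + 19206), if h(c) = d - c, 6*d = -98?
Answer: -381811717/3 ≈ -1.2727e+8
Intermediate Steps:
d = -49/3 (d = (⅙)*(-98) = -49/3 ≈ -16.333)
h(c) = -49/3 - c
(h(37) + (-11940 - 10689))*(-13595 + 19206) = ((-49/3 - 1*37) + (-11940 - 10689))*(-13595 + 19206) = ((-49/3 - 37) - 22629)*5611 = (-160/3 - 22629)*5611 = -68047/3*5611 = -381811717/3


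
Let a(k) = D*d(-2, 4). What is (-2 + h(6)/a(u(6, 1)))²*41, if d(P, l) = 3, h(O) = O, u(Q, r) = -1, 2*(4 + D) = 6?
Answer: 656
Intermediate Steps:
D = -1 (D = -4 + (½)*6 = -4 + 3 = -1)
a(k) = -3 (a(k) = -1*3 = -3)
(-2 + h(6)/a(u(6, 1)))²*41 = (-2 + 6/(-3))²*41 = (-2 + 6*(-⅓))²*41 = (-2 - 2)²*41 = (-4)²*41 = 16*41 = 656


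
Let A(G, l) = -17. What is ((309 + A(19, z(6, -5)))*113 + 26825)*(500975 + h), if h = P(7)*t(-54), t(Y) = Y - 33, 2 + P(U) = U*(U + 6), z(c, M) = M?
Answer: 29505631472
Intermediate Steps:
P(U) = -2 + U*(6 + U) (P(U) = -2 + U*(U + 6) = -2 + U*(6 + U))
t(Y) = -33 + Y
h = -7743 (h = (-2 + 7² + 6*7)*(-33 - 54) = (-2 + 49 + 42)*(-87) = 89*(-87) = -7743)
((309 + A(19, z(6, -5)))*113 + 26825)*(500975 + h) = ((309 - 17)*113 + 26825)*(500975 - 7743) = (292*113 + 26825)*493232 = (32996 + 26825)*493232 = 59821*493232 = 29505631472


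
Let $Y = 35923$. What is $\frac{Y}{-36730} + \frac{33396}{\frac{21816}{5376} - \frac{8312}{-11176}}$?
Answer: $\frac{383794484091133}{55190828570} \approx 6954.0$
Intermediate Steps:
$\frac{Y}{-36730} + \frac{33396}{\frac{21816}{5376} - \frac{8312}{-11176}} = \frac{35923}{-36730} + \frac{33396}{\frac{21816}{5376} - \frac{8312}{-11176}} = 35923 \left(- \frac{1}{36730}\right) + \frac{33396}{21816 \cdot \frac{1}{5376} - - \frac{1039}{1397}} = - \frac{35923}{36730} + \frac{33396}{\frac{909}{224} + \frac{1039}{1397}} = - \frac{35923}{36730} + \frac{33396}{\frac{1502609}{312928}} = - \frac{35923}{36730} + 33396 \cdot \frac{312928}{1502609} = - \frac{35923}{36730} + \frac{10450543488}{1502609} = \frac{383794484091133}{55190828570}$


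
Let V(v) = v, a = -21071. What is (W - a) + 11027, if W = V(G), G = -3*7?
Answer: 32077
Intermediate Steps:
G = -21
W = -21
(W - a) + 11027 = (-21 - 1*(-21071)) + 11027 = (-21 + 21071) + 11027 = 21050 + 11027 = 32077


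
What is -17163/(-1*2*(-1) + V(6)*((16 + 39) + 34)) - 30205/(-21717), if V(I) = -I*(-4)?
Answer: -308150581/46430946 ≈ -6.6367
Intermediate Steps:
V(I) = 4*I
-17163/(-1*2*(-1) + V(6)*((16 + 39) + 34)) - 30205/(-21717) = -17163/(-1*2*(-1) + (4*6)*((16 + 39) + 34)) - 30205/(-21717) = -17163/(-2*(-1) + 24*(55 + 34)) - 30205*(-1/21717) = -17163/(2 + 24*89) + 30205/21717 = -17163/(2 + 2136) + 30205/21717 = -17163/2138 + 30205/21717 = -308150581/46430946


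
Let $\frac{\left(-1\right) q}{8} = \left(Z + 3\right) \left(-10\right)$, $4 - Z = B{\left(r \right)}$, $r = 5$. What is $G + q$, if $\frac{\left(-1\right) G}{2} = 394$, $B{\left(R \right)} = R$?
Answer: $-628$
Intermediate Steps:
$G = -788$ ($G = \left(-2\right) 394 = -788$)
$Z = -1$ ($Z = 4 - 5 = -1$)
$q = 160$ ($q = - 8 \left(-1 + 3\right) \left(-10\right) = - 8 \cdot 2 \left(-10\right) = \left(-8\right) \left(-20\right) = 160$)
$G + q = -788 + 160 = -628$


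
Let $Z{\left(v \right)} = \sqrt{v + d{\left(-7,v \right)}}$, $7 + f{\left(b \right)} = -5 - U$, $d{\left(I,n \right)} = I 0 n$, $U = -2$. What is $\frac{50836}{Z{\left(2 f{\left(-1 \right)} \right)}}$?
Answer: $- \frac{25418 i \sqrt{5}}{5} \approx - 11367.0 i$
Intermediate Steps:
$d{\left(I,n \right)} = 0$ ($d{\left(I,n \right)} = 0 n = 0$)
$f{\left(b \right)} = -10$ ($f{\left(b \right)} = -7 - 3 = -10$)
$Z{\left(v \right)} = \sqrt{v}$ ($Z{\left(v \right)} = \sqrt{v + 0} = \sqrt{v}$)
$\frac{50836}{Z{\left(2 f{\left(-1 \right)} \right)}} = \frac{50836}{\sqrt{2 \left(-10\right)}} = \frac{50836}{\sqrt{-20}} = \frac{50836}{2 i \sqrt{5}} = 50836 \left(- \frac{i \sqrt{5}}{10}\right) = - \frac{25418 i \sqrt{5}}{5}$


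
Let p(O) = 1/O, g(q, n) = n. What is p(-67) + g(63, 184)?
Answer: 12327/67 ≈ 183.99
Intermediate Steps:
p(-67) + g(63, 184) = 1/(-67) + 184 = -1/67 + 184 = 12327/67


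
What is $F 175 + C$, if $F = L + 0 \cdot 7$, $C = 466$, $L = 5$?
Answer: $1341$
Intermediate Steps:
$F = 5$ ($F = 5 + 0 \cdot 7 = 5 + 0 = 5$)
$F 175 + C = 5 \cdot 175 + 466 = 875 + 466 = 1341$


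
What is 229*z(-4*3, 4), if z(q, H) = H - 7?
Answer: -687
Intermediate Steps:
z(q, H) = -7 + H
229*z(-4*3, 4) = 229*(-7 + 4) = 229*(-3) = -687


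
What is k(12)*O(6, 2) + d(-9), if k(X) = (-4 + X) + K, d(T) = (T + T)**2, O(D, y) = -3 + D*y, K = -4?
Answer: 360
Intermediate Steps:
d(T) = 4*T**2 (d(T) = (2*T)**2 = 4*T**2)
k(X) = -8 + X (k(X) = (-4 + X) - 4 = -8 + X)
k(12)*O(6, 2) + d(-9) = (-8 + 12)*(-3 + 6*2) + 4*(-9)**2 = 4*(-3 + 12) + 4*81 = 4*9 + 324 = 36 + 324 = 360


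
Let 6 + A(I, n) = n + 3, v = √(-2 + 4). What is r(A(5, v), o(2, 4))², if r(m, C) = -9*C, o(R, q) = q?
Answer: 1296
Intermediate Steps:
v = √2 ≈ 1.4142
A(I, n) = -3 + n (A(I, n) = -6 + (n + 3) = -6 + (3 + n) = -3 + n)
r(A(5, v), o(2, 4))² = (-9*4)² = (-36)² = 1296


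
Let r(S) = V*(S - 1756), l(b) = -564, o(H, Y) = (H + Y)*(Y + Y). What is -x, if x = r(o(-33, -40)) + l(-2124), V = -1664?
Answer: 6796340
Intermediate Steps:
o(H, Y) = 2*Y*(H + Y) (o(H, Y) = (H + Y)*(2*Y) = 2*Y*(H + Y))
r(S) = 2921984 - 1664*S (r(S) = -1664*(S - 1756) = -1664*(-1756 + S) = 2921984 - 1664*S)
x = -6796340 (x = (2921984 - 3328*(-40)*(-33 - 40)) - 564 = (2921984 - 3328*(-40)*(-73)) - 564 = (2921984 - 1664*5840) - 564 = (2921984 - 9717760) - 564 = -6795776 - 564 = -6796340)
-x = -1*(-6796340) = 6796340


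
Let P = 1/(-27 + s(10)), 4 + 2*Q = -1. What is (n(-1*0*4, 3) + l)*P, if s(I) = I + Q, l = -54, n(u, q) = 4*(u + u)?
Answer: 36/13 ≈ 2.7692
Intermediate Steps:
Q = -5/2 (Q = -2 + (1/2)*(-1) = -2 - 1/2 = -5/2 ≈ -2.5000)
n(u, q) = 8*u (n(u, q) = 4*(2*u) = 8*u)
s(I) = -5/2 + I (s(I) = I - 5/2 = -5/2 + I)
P = -2/39 (P = 1/(-27 + (-5/2 + 10)) = 1/(-27 + 15/2) = 1/(-39/2) = -2/39 ≈ -0.051282)
(n(-1*0*4, 3) + l)*P = (8*(-1*0*4) - 54)*(-2/39) = (8*(0*4) - 54)*(-2/39) = (8*0 - 54)*(-2/39) = (0 - 54)*(-2/39) = -54*(-2/39) = 36/13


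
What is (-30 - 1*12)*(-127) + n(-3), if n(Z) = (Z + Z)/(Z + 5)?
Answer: 5331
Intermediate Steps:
n(Z) = 2*Z/(5 + Z) (n(Z) = (2*Z)/(5 + Z) = 2*Z/(5 + Z))
(-30 - 1*12)*(-127) + n(-3) = (-30 - 1*12)*(-127) + 2*(-3)/(5 - 3) = (-30 - 12)*(-127) + 2*(-3)/2 = -42*(-127) + 2*(-3)*(1/2) = 5334 - 3 = 5331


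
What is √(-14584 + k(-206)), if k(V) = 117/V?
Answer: I*√618910726/206 ≈ 120.77*I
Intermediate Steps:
√(-14584 + k(-206)) = √(-14584 + 117/(-206)) = √(-14584 + 117*(-1/206)) = √(-14584 - 117/206) = √(-3004421/206) = I*√618910726/206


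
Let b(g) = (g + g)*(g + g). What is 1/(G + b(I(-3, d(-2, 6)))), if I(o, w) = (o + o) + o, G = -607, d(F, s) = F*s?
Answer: -1/283 ≈ -0.0035336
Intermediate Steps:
I(o, w) = 3*o (I(o, w) = 2*o + o = 3*o)
b(g) = 4*g**2 (b(g) = (2*g)*(2*g) = 4*g**2)
1/(G + b(I(-3, d(-2, 6)))) = 1/(-607 + 4*(3*(-3))**2) = 1/(-607 + 4*(-9)**2) = 1/(-607 + 4*81) = 1/(-607 + 324) = 1/(-283) = -1/283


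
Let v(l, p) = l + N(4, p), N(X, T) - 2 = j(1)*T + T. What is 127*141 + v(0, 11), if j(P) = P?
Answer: 17931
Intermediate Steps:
N(X, T) = 2 + 2*T (N(X, T) = 2 + (1*T + T) = 2 + (T + T) = 2 + 2*T)
v(l, p) = 2 + l + 2*p (v(l, p) = l + (2 + 2*p) = 2 + l + 2*p)
127*141 + v(0, 11) = 127*141 + (2 + 0 + 2*11) = 17907 + (2 + 0 + 22) = 17907 + 24 = 17931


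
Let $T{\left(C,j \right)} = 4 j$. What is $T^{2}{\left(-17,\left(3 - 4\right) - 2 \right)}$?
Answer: $144$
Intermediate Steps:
$T^{2}{\left(-17,\left(3 - 4\right) - 2 \right)} = \left(4 \left(\left(3 - 4\right) - 2\right)\right)^{2} = \left(4 \left(-1 - 2\right)\right)^{2} = \left(4 \left(-3\right)\right)^{2} = \left(-12\right)^{2} = 144$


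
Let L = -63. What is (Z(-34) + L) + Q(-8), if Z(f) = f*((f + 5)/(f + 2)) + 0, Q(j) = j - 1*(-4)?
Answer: -1565/16 ≈ -97.813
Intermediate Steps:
Q(j) = 4 + j (Q(j) = j + 4 = 4 + j)
Z(f) = f*(5 + f)/(2 + f) (Z(f) = f*((5 + f)/(2 + f)) + 0 = f*(5 + f)/(2 + f) + 0 = f*(5 + f)/(2 + f))
(Z(-34) + L) + Q(-8) = (-34*(5 - 34)/(2 - 34) - 63) + (4 - 8) = (-34*(-29)/(-32) - 63) - 4 = (-34*(-1/32)*(-29) - 63) - 4 = (-493/16 - 63) - 4 = -1501/16 - 4 = -1565/16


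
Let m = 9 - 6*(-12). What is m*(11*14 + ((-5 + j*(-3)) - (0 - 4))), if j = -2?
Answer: 12879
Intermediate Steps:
m = 81 (m = 9 + 72 = 81)
m*(11*14 + ((-5 + j*(-3)) - (0 - 4))) = 81*(11*14 + ((-5 - 2*(-3)) - (0 - 4))) = 81*(154 + ((-5 + 6) - 1*(-4))) = 81*(154 + (1 + 4)) = 81*(154 + 5) = 81*159 = 12879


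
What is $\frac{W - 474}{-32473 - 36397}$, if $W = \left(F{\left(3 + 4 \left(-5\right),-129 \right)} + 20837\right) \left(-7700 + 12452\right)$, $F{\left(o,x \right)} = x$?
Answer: $- \frac{49201971}{34435} \approx -1428.8$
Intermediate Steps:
$W = 98404416$ ($W = \left(-129 + 20837\right) \left(-7700 + 12452\right) = 20708 \cdot 4752 = 98404416$)
$\frac{W - 474}{-32473 - 36397} = \frac{98404416 - 474}{-32473 - 36397} = \frac{98403942}{-68870} = 98403942 \left(- \frac{1}{68870}\right) = - \frac{49201971}{34435}$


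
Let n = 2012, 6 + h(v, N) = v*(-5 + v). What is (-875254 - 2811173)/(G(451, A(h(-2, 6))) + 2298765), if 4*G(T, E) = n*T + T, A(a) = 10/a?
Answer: -1638412/1122547 ≈ -1.4595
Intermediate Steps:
h(v, N) = -6 + v*(-5 + v)
G(T, E) = 2013*T/4 (G(T, E) = (2012*T + T)/4 = (2013*T)/4 = 2013*T/4)
(-875254 - 2811173)/(G(451, A(h(-2, 6))) + 2298765) = (-875254 - 2811173)/((2013/4)*451 + 2298765) = -3686427/(907863/4 + 2298765) = -3686427/10102923/4 = -3686427*4/10102923 = -1638412/1122547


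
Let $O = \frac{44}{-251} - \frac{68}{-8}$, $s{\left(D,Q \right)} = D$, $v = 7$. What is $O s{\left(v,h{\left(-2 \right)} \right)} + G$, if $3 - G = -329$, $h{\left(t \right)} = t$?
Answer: $\frac{195917}{502} \approx 390.27$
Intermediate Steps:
$G = 332$ ($G = 3 - -329 = 3 + 329 = 332$)
$O = \frac{4179}{502}$ ($O = 44 \left(- \frac{1}{251}\right) - - \frac{17}{2} = - \frac{44}{251} + \frac{17}{2} = \frac{4179}{502} \approx 8.3247$)
$O s{\left(v,h{\left(-2 \right)} \right)} + G = \frac{4179}{502} \cdot 7 + 332 = \frac{29253}{502} + 332 = \frac{195917}{502}$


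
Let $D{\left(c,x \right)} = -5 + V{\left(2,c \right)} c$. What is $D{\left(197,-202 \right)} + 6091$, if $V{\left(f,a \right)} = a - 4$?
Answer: $44107$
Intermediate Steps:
$V{\left(f,a \right)} = -4 + a$
$D{\left(c,x \right)} = -5 + c \left(-4 + c\right)$ ($D{\left(c,x \right)} = -5 + \left(-4 + c\right) c = -5 + c \left(-4 + c\right)$)
$D{\left(197,-202 \right)} + 6091 = \left(-5 + 197 \left(-4 + 197\right)\right) + 6091 = \left(-5 + 197 \cdot 193\right) + 6091 = \left(-5 + 38021\right) + 6091 = 38016 + 6091 = 44107$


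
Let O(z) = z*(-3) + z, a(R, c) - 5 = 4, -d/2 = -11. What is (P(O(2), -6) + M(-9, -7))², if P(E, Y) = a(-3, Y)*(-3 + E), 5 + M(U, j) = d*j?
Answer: 49284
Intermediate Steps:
d = 22 (d = -2*(-11) = 22)
a(R, c) = 9 (a(R, c) = 5 + 4 = 9)
M(U, j) = -5 + 22*j
O(z) = -2*z (O(z) = -3*z + z = -2*z)
P(E, Y) = -27 + 9*E (P(E, Y) = 9*(-3 + E) = -27 + 9*E)
(P(O(2), -6) + M(-9, -7))² = ((-27 + 9*(-2*2)) + (-5 + 22*(-7)))² = ((-27 + 9*(-4)) + (-5 - 154))² = ((-27 - 36) - 159)² = (-63 - 159)² = (-222)² = 49284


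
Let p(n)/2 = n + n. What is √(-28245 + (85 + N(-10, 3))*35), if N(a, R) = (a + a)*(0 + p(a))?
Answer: √2730 ≈ 52.249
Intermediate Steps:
p(n) = 4*n (p(n) = 2*(n + n) = 2*(2*n) = 4*n)
N(a, R) = 8*a² (N(a, R) = (a + a)*(0 + 4*a) = (2*a)*(4*a) = 8*a²)
√(-28245 + (85 + N(-10, 3))*35) = √(-28245 + (85 + 8*(-10)²)*35) = √(-28245 + (85 + 8*100)*35) = √(-28245 + (85 + 800)*35) = √(-28245 + 885*35) = √(-28245 + 30975) = √2730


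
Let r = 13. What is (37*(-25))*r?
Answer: -12025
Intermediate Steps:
(37*(-25))*r = (37*(-25))*13 = -925*13 = -12025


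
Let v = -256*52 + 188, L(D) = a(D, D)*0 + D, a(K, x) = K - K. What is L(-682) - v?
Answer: 12442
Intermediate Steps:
a(K, x) = 0
L(D) = D (L(D) = 0*0 + D = 0 + D = D)
v = -13124 (v = -13312 + 188 = -13124)
L(-682) - v = -682 - 1*(-13124) = -682 + 13124 = 12442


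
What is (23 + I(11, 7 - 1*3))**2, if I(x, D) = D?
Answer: 729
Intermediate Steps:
(23 + I(11, 7 - 1*3))**2 = (23 + (7 - 1*3))**2 = (23 + (7 - 3))**2 = (23 + 4)**2 = 27**2 = 729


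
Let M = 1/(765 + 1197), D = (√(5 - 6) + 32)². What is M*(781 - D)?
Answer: 781/1962 - (32 + I)²/1962 ≈ -0.12334 - 0.03262*I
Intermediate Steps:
D = (32 + I)² (D = (√(-1) + 32)² = (I + 32)² = (32 + I)² ≈ 1023.0 + 64.0*I)
M = 1/1962 ≈ 0.00050968
M*(781 - D) = (781 - (32 + I)²)/1962 = 781/1962 - (32 + I)²/1962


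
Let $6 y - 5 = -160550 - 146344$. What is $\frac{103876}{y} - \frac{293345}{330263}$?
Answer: $- \frac{295862750033}{101354081807} \approx -2.9191$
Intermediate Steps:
$y = - \frac{306889}{6}$ ($y = \frac{5}{6} + \frac{-160550 - 146344}{6} = \frac{5}{6} + \frac{1}{6} \left(-306894\right) = \frac{5}{6} - 51149 = - \frac{306889}{6} \approx -51148.0$)
$\frac{103876}{y} - \frac{293345}{330263} = \frac{103876}{- \frac{306889}{6}} - \frac{293345}{330263} = 103876 \left(- \frac{6}{306889}\right) - \frac{293345}{330263} = - \frac{623256}{306889} - \frac{293345}{330263} = - \frac{295862750033}{101354081807}$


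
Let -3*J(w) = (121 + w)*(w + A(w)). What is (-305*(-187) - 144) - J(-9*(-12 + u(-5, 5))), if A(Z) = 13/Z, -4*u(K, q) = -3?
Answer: 1251964177/19440 ≈ 64401.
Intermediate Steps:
u(K, q) = ¾ (u(K, q) = -¼*(-3) = ¾)
J(w) = -(121 + w)*(w + 13/w)/3
(-305*(-187) - 144) - J(-9*(-12 + u(-5, 5))) = (-305*(-187) - 144) - (-1573 + (-9*(-12 + ¾))*(-13 - (-9*(-12 + ¾))² - (-1089)*(-12 + ¾)))/(3*((-9*(-12 + ¾)))) = (57035 - 144) - (-1573 + (-9*(-45/4))*(-13 - (-9*(-45/4))² - (-1089)*(-45)/4))/(3*((-9*(-45/4)))) = 56891 - (-1573 + 405*(-13 - (405/4)² - 121*405/4)/4)/(3*405/4) = 56891 - 4*(-1573 + 405*(-13 - 1*164025/16 - 49005/4)/4)/(3*405) = 56891 - 4*(-1573 + 405*(-13 - 164025/16 - 49005/4)/4)/(3*405) = 56891 - 4*(-1573 + (405/4)*(-360253/16))/(3*405) = 56891 - 4*(-1573 - 145902465/64)/(3*405) = 56891 - 4*(-146003137)/(3*405*64) = 56891 - 1*(-146003137/19440) = 56891 + 146003137/19440 = 1251964177/19440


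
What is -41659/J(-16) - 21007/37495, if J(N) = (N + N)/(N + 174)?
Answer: 123397996083/599920 ≈ 2.0569e+5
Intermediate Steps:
J(N) = 2*N/(174 + N) (J(N) = (2*N)/(174 + N) = 2*N/(174 + N))
-41659/J(-16) - 21007/37495 = -41659/(2*(-16)/(174 - 16)) - 21007/37495 = -41659/(2*(-16)/158) - 21007*1/37495 = -41659/(2*(-16)*(1/158)) - 21007/37495 = -41659/(-16/79) - 21007/37495 = -41659*(-79/16) - 21007/37495 = 3291061/16 - 21007/37495 = 123397996083/599920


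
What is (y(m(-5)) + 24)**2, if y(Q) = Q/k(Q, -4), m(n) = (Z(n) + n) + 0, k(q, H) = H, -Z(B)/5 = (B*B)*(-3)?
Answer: 18769/4 ≈ 4692.3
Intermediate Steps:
Z(B) = 15*B**2 (Z(B) = -5*B*B*(-3) = -5*B**2*(-3) = -(-15)*B**2 = 15*B**2)
m(n) = n + 15*n**2 (m(n) = (15*n**2 + n) + 0 = (n + 15*n**2) + 0 = n + 15*n**2)
y(Q) = -Q/4 (y(Q) = Q/(-4) = Q*(-1/4) = -Q/4)
(y(m(-5)) + 24)**2 = (-(-5)*(1 + 15*(-5))/4 + 24)**2 = (-(-5)*(1 - 75)/4 + 24)**2 = (-(-5)*(-74)/4 + 24)**2 = (-1/4*370 + 24)**2 = (-185/2 + 24)**2 = (-137/2)**2 = 18769/4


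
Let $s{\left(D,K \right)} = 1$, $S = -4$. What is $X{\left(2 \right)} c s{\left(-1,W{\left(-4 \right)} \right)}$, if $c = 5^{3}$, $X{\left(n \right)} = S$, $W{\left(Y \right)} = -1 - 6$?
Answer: $-500$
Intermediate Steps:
$W{\left(Y \right)} = -7$ ($W{\left(Y \right)} = -1 - 6 = -7$)
$X{\left(n \right)} = -4$
$c = 125$
$X{\left(2 \right)} c s{\left(-1,W{\left(-4 \right)} \right)} = \left(-4\right) 125 \cdot 1 = \left(-500\right) 1 = -500$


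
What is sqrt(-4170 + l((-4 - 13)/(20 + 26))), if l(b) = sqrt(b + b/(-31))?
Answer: sqrt(-2119898730 + 713*I*sqrt(181815))/713 ≈ 0.0046305 + 64.576*I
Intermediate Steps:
l(b) = sqrt(930)*sqrt(b)/31 (l(b) = sqrt(b + b*(-1/31)) = sqrt(b - b/31) = sqrt(30*b/31) = sqrt(930)*sqrt(b)/31)
sqrt(-4170 + l((-4 - 13)/(20 + 26))) = sqrt(-4170 + sqrt(930)*sqrt((-4 - 13)/(20 + 26))/31) = sqrt(-4170 + sqrt(930)*sqrt(-17/46)/31) = sqrt(-4170 + sqrt(930)*(I*sqrt(782)/46)/31) = sqrt(-4170 + I*sqrt(181815)/713)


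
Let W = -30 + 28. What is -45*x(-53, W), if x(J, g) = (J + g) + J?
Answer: 4860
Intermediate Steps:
W = -2
x(J, g) = g + 2*J
-45*x(-53, W) = -45*(-2 + 2*(-53)) = -45*(-2 - 106) = -45*(-108) = 4860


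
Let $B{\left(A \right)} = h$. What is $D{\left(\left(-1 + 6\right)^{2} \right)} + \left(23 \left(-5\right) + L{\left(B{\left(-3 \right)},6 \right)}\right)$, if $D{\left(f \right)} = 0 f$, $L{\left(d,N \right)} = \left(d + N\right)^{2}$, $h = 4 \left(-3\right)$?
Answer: $-79$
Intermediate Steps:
$h = -12$
$B{\left(A \right)} = -12$
$L{\left(d,N \right)} = \left(N + d\right)^{2}$
$D{\left(f \right)} = 0$
$D{\left(\left(-1 + 6\right)^{2} \right)} + \left(23 \left(-5\right) + L{\left(B{\left(-3 \right)},6 \right)}\right) = 0 + \left(23 \left(-5\right) + \left(6 - 12\right)^{2}\right) = 0 - \left(115 - \left(-6\right)^{2}\right) = 0 + \left(-115 + 36\right) = 0 - 79 = -79$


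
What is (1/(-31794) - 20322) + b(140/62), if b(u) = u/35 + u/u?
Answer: -20028598537/985614 ≈ -20321.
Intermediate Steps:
b(u) = 1 + u/35 (b(u) = u*(1/35) + 1 = u/35 + 1 = 1 + u/35)
(1/(-31794) - 20322) + b(140/62) = (1/(-31794) - 20322) + (1 + (140/62)/35) = (-1/31794 - 20322) + (1 + (140*(1/62))/35) = -646117669/31794 + (1 + (1/35)*(70/31)) = -646117669/31794 + (1 + 2/31) = -646117669/31794 + 33/31 = -20028598537/985614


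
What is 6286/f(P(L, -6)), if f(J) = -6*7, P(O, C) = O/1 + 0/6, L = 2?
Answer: -449/3 ≈ -149.67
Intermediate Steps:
P(O, C) = O (P(O, C) = O*1 + 0*(⅙) = O + 0 = O)
f(J) = -42
6286/f(P(L, -6)) = 6286/(-42) = 6286*(-1/42) = -449/3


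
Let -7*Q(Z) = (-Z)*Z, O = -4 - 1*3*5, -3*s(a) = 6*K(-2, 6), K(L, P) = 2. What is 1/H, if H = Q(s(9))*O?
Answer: -7/304 ≈ -0.023026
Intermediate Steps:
s(a) = -4 (s(a) = -2*2 = -⅓*12 = -4)
O = -19 (O = -4 - 3*5 = -4 - 15 = -19)
Q(Z) = Z²/7 (Q(Z) = -(-Z)*Z/7 = -(-1)*Z²/7 = Z²/7)
H = -304/7 (H = ((⅐)*(-4)²)*(-19) = ((⅐)*16)*(-19) = (16/7)*(-19) = -304/7 ≈ -43.429)
1/H = 1/(-304/7) = -7/304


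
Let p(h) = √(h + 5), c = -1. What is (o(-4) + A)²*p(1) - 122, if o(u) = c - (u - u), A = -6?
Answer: -122 + 49*√6 ≈ -1.9750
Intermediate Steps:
o(u) = -1 (o(u) = -1 - (u - u) = -1 - 1*0 = -1 + 0 = -1)
p(h) = √(5 + h)
(o(-4) + A)²*p(1) - 122 = (-1 - 6)²*√(5 + 1) - 122 = (-7)²*√6 - 122 = 49*√6 - 122 = -122 + 49*√6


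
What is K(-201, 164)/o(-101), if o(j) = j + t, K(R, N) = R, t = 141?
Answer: -201/40 ≈ -5.0250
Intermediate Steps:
o(j) = 141 + j (o(j) = j + 141 = 141 + j)
K(-201, 164)/o(-101) = -201/(141 - 101) = -201/40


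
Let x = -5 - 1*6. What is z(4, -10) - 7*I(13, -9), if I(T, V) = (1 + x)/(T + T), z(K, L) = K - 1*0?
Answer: 87/13 ≈ 6.6923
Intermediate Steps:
z(K, L) = K (z(K, L) = K + 0 = K)
x = -11 (x = -5 - 6 = -11)
I(T, V) = -5/T (I(T, V) = (1 - 11)/(T + T) = -10*1/(2*T) = -5/T)
z(4, -10) - 7*I(13, -9) = 4 - (-35)/13 = 4 - 7*(-5/13) = 4 + 35/13 = 87/13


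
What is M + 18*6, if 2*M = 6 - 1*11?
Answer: 211/2 ≈ 105.50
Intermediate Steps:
M = -5/2 (M = (6 - 1*11)/2 = (6 - 11)/2 = (1/2)*(-5) = -5/2 ≈ -2.5000)
M + 18*6 = -5/2 + 18*6 = -5/2 + 108 = 211/2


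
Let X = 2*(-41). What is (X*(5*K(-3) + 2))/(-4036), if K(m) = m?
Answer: -533/2018 ≈ -0.26412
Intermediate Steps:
X = -82
(X*(5*K(-3) + 2))/(-4036) = -82*(5*(-3) + 2)/(-4036) = -82*(-15 + 2)*(-1/4036) = -82*(-13)*(-1/4036) = 1066*(-1/4036) = -533/2018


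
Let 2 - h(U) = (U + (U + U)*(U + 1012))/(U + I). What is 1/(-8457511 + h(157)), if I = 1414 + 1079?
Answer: -2650/22412766073 ≈ -1.1824e-7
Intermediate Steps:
I = 2493
h(U) = 2 - (U + 2*U*(1012 + U))/(2493 + U) (h(U) = 2 - (U + (U + U)*(U + 1012))/(U + 2493) = 2 - (U + (2*U)*(1012 + U))/(2493 + U) = 2 - (U + 2*U*(1012 + U))/(2493 + U))
1/(-8457511 + h(157)) = 1/(-8457511 + (4986 - 2023*157 - 2*157²)/(2493 + 157)) = 1/(-8457511 + (4986 - 317611 - 2*24649)/2650) = 1/(-8457511 + (4986 - 317611 - 49298)/2650) = 1/(-8457511 + (1/2650)*(-361923)) = 1/(-8457511 - 361923/2650) = 1/(-22412766073/2650) = -2650/22412766073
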